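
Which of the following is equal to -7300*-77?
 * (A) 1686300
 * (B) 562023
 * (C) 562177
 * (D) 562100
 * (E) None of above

-7300 * -77 = 562100
D) 562100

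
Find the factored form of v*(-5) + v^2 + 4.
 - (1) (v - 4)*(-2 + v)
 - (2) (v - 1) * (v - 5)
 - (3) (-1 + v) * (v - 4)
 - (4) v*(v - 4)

We need to factor v*(-5) + v^2 + 4.
The factored form is (-1 + v) * (v - 4).
3) (-1 + v) * (v - 4)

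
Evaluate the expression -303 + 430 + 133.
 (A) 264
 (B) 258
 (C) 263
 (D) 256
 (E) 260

First: -303 + 430 = 127
Then: 127 + 133 = 260
E) 260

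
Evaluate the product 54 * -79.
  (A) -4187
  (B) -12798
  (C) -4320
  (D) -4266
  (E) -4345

54 * -79 = -4266
D) -4266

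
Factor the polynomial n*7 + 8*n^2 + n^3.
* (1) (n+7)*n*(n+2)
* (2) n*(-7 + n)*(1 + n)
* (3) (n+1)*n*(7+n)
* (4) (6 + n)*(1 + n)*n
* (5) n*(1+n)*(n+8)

We need to factor n*7 + 8*n^2 + n^3.
The factored form is (n+1)*n*(7+n).
3) (n+1)*n*(7+n)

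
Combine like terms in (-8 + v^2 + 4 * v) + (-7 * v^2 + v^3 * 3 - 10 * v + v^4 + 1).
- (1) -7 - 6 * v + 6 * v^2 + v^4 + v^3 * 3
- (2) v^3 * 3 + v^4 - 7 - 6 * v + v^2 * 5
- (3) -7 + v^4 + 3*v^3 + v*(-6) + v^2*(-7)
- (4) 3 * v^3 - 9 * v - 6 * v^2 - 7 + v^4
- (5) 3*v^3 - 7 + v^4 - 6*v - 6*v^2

Adding the polynomials and combining like terms:
(-8 + v^2 + 4*v) + (-7*v^2 + v^3*3 - 10*v + v^4 + 1)
= 3*v^3 - 7 + v^4 - 6*v - 6*v^2
5) 3*v^3 - 7 + v^4 - 6*v - 6*v^2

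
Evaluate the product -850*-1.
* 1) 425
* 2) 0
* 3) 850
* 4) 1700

-850 * -1 = 850
3) 850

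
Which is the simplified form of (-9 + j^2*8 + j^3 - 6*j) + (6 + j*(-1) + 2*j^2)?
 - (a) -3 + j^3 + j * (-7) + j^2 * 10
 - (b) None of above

Adding the polynomials and combining like terms:
(-9 + j^2*8 + j^3 - 6*j) + (6 + j*(-1) + 2*j^2)
= -3 + j^3 + j * (-7) + j^2 * 10
a) -3 + j^3 + j * (-7) + j^2 * 10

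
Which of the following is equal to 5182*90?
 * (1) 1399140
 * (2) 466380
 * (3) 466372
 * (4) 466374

5182 * 90 = 466380
2) 466380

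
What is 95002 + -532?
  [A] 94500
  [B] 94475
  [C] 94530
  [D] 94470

95002 + -532 = 94470
D) 94470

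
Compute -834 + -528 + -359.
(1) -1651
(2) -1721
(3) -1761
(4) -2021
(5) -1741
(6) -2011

First: -834 + -528 = -1362
Then: -1362 + -359 = -1721
2) -1721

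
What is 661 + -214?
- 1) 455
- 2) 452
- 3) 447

661 + -214 = 447
3) 447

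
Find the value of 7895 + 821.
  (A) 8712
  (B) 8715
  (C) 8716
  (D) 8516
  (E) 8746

7895 + 821 = 8716
C) 8716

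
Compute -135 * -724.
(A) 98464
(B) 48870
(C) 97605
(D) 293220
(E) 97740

-135 * -724 = 97740
E) 97740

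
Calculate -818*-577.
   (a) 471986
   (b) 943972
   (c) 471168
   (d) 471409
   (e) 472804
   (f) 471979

-818 * -577 = 471986
a) 471986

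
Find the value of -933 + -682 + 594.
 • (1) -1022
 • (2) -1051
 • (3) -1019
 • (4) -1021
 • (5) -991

First: -933 + -682 = -1615
Then: -1615 + 594 = -1021
4) -1021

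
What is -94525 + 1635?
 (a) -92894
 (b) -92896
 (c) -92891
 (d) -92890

-94525 + 1635 = -92890
d) -92890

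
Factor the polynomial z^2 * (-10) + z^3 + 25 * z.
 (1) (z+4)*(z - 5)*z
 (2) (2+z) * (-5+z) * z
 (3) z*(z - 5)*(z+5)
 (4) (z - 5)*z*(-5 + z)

We need to factor z^2 * (-10) + z^3 + 25 * z.
The factored form is (z - 5)*z*(-5 + z).
4) (z - 5)*z*(-5 + z)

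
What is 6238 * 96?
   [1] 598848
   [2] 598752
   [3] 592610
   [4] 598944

6238 * 96 = 598848
1) 598848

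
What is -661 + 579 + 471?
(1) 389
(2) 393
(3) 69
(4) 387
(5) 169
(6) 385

First: -661 + 579 = -82
Then: -82 + 471 = 389
1) 389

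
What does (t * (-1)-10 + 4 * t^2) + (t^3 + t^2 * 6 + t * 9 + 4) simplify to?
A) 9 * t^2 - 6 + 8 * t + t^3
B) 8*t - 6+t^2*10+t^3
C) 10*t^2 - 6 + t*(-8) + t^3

Adding the polynomials and combining like terms:
(t*(-1) - 10 + 4*t^2) + (t^3 + t^2*6 + t*9 + 4)
= 8*t - 6+t^2*10+t^3
B) 8*t - 6+t^2*10+t^3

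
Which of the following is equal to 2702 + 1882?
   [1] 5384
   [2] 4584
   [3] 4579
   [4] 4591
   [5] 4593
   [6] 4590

2702 + 1882 = 4584
2) 4584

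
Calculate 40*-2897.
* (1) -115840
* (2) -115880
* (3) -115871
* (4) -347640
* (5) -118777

40 * -2897 = -115880
2) -115880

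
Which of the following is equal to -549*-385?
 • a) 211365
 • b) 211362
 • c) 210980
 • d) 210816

-549 * -385 = 211365
a) 211365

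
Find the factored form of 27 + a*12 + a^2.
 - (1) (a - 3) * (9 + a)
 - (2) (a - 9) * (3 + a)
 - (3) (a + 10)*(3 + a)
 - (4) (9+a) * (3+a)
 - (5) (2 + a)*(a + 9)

We need to factor 27 + a*12 + a^2.
The factored form is (9+a) * (3+a).
4) (9+a) * (3+a)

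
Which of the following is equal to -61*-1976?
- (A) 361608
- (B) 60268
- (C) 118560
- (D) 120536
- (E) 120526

-61 * -1976 = 120536
D) 120536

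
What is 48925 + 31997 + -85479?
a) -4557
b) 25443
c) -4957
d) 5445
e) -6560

First: 48925 + 31997 = 80922
Then: 80922 + -85479 = -4557
a) -4557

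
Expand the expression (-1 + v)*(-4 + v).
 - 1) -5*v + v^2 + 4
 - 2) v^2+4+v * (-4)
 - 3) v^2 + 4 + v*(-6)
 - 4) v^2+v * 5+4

Expanding (-1 + v)*(-4 + v):
= -5*v + v^2 + 4
1) -5*v + v^2 + 4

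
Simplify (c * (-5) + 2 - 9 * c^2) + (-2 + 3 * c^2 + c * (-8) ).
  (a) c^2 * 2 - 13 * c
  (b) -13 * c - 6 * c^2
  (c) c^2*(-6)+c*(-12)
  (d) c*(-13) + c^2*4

Adding the polynomials and combining like terms:
(c*(-5) + 2 - 9*c^2) + (-2 + 3*c^2 + c*(-8))
= -13 * c - 6 * c^2
b) -13 * c - 6 * c^2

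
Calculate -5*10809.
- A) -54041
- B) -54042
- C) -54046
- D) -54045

-5 * 10809 = -54045
D) -54045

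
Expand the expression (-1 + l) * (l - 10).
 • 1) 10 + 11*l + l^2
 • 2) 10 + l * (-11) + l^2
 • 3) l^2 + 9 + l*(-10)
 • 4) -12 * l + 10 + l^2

Expanding (-1 + l) * (l - 10):
= 10 + l * (-11) + l^2
2) 10 + l * (-11) + l^2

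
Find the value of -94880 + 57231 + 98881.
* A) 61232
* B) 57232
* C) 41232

First: -94880 + 57231 = -37649
Then: -37649 + 98881 = 61232
A) 61232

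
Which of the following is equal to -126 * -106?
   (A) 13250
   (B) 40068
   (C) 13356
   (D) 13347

-126 * -106 = 13356
C) 13356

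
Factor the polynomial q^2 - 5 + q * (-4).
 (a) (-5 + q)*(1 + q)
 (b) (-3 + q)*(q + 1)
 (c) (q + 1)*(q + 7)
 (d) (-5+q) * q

We need to factor q^2 - 5 + q * (-4).
The factored form is (-5 + q)*(1 + q).
a) (-5 + q)*(1 + q)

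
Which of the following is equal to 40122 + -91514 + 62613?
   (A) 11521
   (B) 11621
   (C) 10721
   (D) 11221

First: 40122 + -91514 = -51392
Then: -51392 + 62613 = 11221
D) 11221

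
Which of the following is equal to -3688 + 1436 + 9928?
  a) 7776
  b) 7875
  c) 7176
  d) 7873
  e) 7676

First: -3688 + 1436 = -2252
Then: -2252 + 9928 = 7676
e) 7676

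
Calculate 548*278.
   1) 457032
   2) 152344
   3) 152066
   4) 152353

548 * 278 = 152344
2) 152344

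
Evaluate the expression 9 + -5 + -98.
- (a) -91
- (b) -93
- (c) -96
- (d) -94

First: 9 + -5 = 4
Then: 4 + -98 = -94
d) -94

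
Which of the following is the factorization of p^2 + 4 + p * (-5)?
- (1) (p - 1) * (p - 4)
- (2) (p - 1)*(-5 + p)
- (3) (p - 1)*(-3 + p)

We need to factor p^2 + 4 + p * (-5).
The factored form is (p - 1) * (p - 4).
1) (p - 1) * (p - 4)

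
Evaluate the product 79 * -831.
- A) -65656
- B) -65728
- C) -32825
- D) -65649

79 * -831 = -65649
D) -65649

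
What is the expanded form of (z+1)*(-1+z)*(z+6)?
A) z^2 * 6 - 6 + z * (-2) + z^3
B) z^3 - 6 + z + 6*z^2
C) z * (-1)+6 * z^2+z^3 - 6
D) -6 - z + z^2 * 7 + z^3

Expanding (z+1)*(-1+z)*(z+6):
= z * (-1)+6 * z^2+z^3 - 6
C) z * (-1)+6 * z^2+z^3 - 6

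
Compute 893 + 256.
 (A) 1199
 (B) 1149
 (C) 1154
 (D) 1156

893 + 256 = 1149
B) 1149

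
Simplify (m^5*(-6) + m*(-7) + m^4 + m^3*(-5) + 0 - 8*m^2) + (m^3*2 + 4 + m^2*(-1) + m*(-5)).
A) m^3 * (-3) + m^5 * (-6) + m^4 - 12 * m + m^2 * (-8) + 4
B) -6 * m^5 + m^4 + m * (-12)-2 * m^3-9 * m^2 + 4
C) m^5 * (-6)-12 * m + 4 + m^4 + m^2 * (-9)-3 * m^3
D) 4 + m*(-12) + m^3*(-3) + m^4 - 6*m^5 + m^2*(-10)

Adding the polynomials and combining like terms:
(m^5*(-6) + m*(-7) + m^4 + m^3*(-5) + 0 - 8*m^2) + (m^3*2 + 4 + m^2*(-1) + m*(-5))
= m^5 * (-6)-12 * m + 4 + m^4 + m^2 * (-9)-3 * m^3
C) m^5 * (-6)-12 * m + 4 + m^4 + m^2 * (-9)-3 * m^3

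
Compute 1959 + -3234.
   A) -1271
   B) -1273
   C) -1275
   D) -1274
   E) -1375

1959 + -3234 = -1275
C) -1275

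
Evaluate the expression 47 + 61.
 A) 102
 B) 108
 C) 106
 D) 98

47 + 61 = 108
B) 108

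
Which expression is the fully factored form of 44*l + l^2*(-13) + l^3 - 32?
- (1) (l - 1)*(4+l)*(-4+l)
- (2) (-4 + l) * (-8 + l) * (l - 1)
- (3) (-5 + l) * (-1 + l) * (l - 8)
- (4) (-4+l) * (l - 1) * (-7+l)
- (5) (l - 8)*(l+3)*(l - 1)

We need to factor 44*l + l^2*(-13) + l^3 - 32.
The factored form is (-4 + l) * (-8 + l) * (l - 1).
2) (-4 + l) * (-8 + l) * (l - 1)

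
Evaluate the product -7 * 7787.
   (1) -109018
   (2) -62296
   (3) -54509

-7 * 7787 = -54509
3) -54509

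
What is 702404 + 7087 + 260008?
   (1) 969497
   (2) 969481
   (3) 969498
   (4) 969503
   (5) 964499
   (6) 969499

First: 702404 + 7087 = 709491
Then: 709491 + 260008 = 969499
6) 969499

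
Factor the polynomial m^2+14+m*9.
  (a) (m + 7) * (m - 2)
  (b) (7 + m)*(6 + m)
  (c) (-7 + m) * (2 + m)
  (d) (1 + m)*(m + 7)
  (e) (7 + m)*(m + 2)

We need to factor m^2+14+m*9.
The factored form is (7 + m)*(m + 2).
e) (7 + m)*(m + 2)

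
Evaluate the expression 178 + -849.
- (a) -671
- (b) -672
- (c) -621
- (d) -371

178 + -849 = -671
a) -671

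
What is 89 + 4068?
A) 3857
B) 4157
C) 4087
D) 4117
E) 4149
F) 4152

89 + 4068 = 4157
B) 4157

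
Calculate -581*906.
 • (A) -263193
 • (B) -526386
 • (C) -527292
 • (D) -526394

-581 * 906 = -526386
B) -526386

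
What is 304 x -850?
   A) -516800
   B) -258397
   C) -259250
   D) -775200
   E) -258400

304 * -850 = -258400
E) -258400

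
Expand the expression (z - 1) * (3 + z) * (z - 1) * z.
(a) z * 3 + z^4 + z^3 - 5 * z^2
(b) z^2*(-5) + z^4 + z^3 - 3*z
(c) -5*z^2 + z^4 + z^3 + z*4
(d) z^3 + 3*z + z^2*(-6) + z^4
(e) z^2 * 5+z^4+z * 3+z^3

Expanding (z - 1) * (3 + z) * (z - 1) * z:
= z * 3 + z^4 + z^3 - 5 * z^2
a) z * 3 + z^4 + z^3 - 5 * z^2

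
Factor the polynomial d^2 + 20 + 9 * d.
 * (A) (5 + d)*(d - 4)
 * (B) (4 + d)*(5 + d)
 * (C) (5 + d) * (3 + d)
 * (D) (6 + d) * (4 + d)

We need to factor d^2 + 20 + 9 * d.
The factored form is (4 + d)*(5 + d).
B) (4 + d)*(5 + d)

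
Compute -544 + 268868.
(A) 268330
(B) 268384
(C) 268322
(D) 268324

-544 + 268868 = 268324
D) 268324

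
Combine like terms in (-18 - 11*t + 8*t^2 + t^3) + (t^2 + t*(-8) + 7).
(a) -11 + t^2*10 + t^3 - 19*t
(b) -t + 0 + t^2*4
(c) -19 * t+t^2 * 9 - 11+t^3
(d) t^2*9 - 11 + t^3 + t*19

Adding the polynomials and combining like terms:
(-18 - 11*t + 8*t^2 + t^3) + (t^2 + t*(-8) + 7)
= -19 * t+t^2 * 9 - 11+t^3
c) -19 * t+t^2 * 9 - 11+t^3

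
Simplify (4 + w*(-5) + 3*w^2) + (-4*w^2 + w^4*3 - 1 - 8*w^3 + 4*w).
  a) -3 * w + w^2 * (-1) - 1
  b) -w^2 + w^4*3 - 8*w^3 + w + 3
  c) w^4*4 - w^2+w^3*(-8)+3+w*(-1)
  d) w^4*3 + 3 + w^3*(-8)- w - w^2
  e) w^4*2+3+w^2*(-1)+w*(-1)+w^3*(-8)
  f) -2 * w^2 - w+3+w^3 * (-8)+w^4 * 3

Adding the polynomials and combining like terms:
(4 + w*(-5) + 3*w^2) + (-4*w^2 + w^4*3 - 1 - 8*w^3 + 4*w)
= w^4*3 + 3 + w^3*(-8)- w - w^2
d) w^4*3 + 3 + w^3*(-8)- w - w^2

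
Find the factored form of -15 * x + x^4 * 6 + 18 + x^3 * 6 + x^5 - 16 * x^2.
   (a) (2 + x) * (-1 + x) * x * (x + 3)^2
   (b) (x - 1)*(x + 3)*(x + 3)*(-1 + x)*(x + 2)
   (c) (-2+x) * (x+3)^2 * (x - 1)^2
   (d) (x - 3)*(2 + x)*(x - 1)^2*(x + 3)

We need to factor -15 * x + x^4 * 6 + 18 + x^3 * 6 + x^5 - 16 * x^2.
The factored form is (x - 1)*(x + 3)*(x + 3)*(-1 + x)*(x + 2).
b) (x - 1)*(x + 3)*(x + 3)*(-1 + x)*(x + 2)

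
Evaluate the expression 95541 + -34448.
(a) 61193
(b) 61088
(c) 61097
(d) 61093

95541 + -34448 = 61093
d) 61093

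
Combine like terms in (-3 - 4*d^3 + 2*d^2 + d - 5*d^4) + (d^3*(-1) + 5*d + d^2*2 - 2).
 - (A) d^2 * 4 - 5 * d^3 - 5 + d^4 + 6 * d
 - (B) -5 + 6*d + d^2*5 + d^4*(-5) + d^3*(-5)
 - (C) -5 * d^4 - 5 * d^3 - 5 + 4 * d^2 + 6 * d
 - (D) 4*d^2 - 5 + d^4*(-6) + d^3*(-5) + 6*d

Adding the polynomials and combining like terms:
(-3 - 4*d^3 + 2*d^2 + d - 5*d^4) + (d^3*(-1) + 5*d + d^2*2 - 2)
= -5 * d^4 - 5 * d^3 - 5 + 4 * d^2 + 6 * d
C) -5 * d^4 - 5 * d^3 - 5 + 4 * d^2 + 6 * d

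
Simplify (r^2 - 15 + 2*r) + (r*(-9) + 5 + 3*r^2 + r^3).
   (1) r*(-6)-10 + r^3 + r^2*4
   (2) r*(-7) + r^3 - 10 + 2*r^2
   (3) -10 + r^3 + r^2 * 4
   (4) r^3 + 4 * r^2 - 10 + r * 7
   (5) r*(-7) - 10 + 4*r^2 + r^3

Adding the polynomials and combining like terms:
(r^2 - 15 + 2*r) + (r*(-9) + 5 + 3*r^2 + r^3)
= r*(-7) - 10 + 4*r^2 + r^3
5) r*(-7) - 10 + 4*r^2 + r^3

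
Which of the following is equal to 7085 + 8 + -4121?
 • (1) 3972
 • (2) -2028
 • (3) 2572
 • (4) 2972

First: 7085 + 8 = 7093
Then: 7093 + -4121 = 2972
4) 2972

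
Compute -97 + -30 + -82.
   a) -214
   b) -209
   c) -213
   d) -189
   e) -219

First: -97 + -30 = -127
Then: -127 + -82 = -209
b) -209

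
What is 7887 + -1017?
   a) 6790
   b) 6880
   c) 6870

7887 + -1017 = 6870
c) 6870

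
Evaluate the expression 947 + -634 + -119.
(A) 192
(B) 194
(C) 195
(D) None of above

First: 947 + -634 = 313
Then: 313 + -119 = 194
B) 194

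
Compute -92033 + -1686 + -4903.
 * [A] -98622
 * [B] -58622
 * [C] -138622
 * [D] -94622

First: -92033 + -1686 = -93719
Then: -93719 + -4903 = -98622
A) -98622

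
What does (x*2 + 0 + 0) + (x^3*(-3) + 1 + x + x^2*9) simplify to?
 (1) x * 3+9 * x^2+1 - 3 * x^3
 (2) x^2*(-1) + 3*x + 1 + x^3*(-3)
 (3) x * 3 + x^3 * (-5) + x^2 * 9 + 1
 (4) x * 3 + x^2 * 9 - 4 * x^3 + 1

Adding the polynomials and combining like terms:
(x*2 + 0 + 0) + (x^3*(-3) + 1 + x + x^2*9)
= x * 3+9 * x^2+1 - 3 * x^3
1) x * 3+9 * x^2+1 - 3 * x^3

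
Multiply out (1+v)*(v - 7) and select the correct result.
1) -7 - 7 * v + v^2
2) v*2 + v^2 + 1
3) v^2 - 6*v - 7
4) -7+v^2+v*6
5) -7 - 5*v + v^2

Expanding (1+v)*(v - 7):
= v^2 - 6*v - 7
3) v^2 - 6*v - 7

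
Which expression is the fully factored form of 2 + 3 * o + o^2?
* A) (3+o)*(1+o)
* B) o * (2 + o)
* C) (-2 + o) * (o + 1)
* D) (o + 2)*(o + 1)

We need to factor 2 + 3 * o + o^2.
The factored form is (o + 2)*(o + 1).
D) (o + 2)*(o + 1)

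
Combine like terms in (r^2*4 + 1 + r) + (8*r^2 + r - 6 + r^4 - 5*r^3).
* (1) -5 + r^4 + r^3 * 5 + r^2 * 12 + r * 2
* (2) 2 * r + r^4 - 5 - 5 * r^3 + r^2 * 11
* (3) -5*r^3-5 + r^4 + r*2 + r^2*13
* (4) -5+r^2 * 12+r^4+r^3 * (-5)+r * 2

Adding the polynomials and combining like terms:
(r^2*4 + 1 + r) + (8*r^2 + r - 6 + r^4 - 5*r^3)
= -5+r^2 * 12+r^4+r^3 * (-5)+r * 2
4) -5+r^2 * 12+r^4+r^3 * (-5)+r * 2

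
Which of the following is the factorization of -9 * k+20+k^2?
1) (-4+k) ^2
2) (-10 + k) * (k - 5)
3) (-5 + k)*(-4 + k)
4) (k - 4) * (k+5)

We need to factor -9 * k+20+k^2.
The factored form is (-5 + k)*(-4 + k).
3) (-5 + k)*(-4 + k)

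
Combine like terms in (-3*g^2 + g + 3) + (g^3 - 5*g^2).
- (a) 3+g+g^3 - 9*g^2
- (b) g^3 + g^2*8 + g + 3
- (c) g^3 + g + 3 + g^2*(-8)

Adding the polynomials and combining like terms:
(-3*g^2 + g + 3) + (g^3 - 5*g^2)
= g^3 + g + 3 + g^2*(-8)
c) g^3 + g + 3 + g^2*(-8)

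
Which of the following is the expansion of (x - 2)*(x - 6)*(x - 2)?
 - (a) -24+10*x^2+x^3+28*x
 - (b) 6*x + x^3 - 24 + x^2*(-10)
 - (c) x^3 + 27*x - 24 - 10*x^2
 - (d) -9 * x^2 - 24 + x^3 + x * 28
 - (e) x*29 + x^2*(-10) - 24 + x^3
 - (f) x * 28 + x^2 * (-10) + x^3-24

Expanding (x - 2)*(x - 6)*(x - 2):
= x * 28 + x^2 * (-10) + x^3-24
f) x * 28 + x^2 * (-10) + x^3-24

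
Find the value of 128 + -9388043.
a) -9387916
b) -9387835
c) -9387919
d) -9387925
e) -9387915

128 + -9388043 = -9387915
e) -9387915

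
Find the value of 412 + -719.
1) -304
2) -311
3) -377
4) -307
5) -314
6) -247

412 + -719 = -307
4) -307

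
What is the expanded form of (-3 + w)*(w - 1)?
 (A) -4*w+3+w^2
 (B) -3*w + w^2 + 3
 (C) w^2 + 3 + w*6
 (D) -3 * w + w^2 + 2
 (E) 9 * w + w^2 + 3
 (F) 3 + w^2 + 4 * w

Expanding (-3 + w)*(w - 1):
= -4*w+3+w^2
A) -4*w+3+w^2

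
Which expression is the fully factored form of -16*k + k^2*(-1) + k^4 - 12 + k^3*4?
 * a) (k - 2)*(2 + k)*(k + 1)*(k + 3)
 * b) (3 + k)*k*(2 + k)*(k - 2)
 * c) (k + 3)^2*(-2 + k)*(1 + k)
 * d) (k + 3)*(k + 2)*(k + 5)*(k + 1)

We need to factor -16*k + k^2*(-1) + k^4 - 12 + k^3*4.
The factored form is (k - 2)*(2 + k)*(k + 1)*(k + 3).
a) (k - 2)*(2 + k)*(k + 1)*(k + 3)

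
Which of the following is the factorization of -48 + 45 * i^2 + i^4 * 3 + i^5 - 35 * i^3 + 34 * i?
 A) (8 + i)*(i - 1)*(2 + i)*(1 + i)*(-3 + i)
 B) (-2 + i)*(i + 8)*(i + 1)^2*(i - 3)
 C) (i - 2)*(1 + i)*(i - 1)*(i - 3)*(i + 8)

We need to factor -48 + 45 * i^2 + i^4 * 3 + i^5 - 35 * i^3 + 34 * i.
The factored form is (i - 2)*(1 + i)*(i - 1)*(i - 3)*(i + 8).
C) (i - 2)*(1 + i)*(i - 1)*(i - 3)*(i + 8)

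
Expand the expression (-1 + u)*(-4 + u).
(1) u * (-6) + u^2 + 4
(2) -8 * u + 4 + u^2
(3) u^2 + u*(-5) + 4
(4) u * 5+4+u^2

Expanding (-1 + u)*(-4 + u):
= u^2 + u*(-5) + 4
3) u^2 + u*(-5) + 4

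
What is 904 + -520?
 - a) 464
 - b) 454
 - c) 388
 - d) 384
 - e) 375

904 + -520 = 384
d) 384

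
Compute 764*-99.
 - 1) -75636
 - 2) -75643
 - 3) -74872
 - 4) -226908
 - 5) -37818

764 * -99 = -75636
1) -75636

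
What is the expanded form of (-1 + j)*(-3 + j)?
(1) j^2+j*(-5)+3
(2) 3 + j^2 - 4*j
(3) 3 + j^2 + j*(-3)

Expanding (-1 + j)*(-3 + j):
= 3 + j^2 - 4*j
2) 3 + j^2 - 4*j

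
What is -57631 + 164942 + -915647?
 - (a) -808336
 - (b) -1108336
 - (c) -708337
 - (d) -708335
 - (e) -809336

First: -57631 + 164942 = 107311
Then: 107311 + -915647 = -808336
a) -808336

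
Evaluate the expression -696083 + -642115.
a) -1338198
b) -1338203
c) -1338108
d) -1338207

-696083 + -642115 = -1338198
a) -1338198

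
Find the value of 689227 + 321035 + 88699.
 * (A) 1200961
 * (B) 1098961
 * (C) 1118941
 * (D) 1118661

First: 689227 + 321035 = 1010262
Then: 1010262 + 88699 = 1098961
B) 1098961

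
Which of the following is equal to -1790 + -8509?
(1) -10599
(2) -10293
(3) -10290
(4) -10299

-1790 + -8509 = -10299
4) -10299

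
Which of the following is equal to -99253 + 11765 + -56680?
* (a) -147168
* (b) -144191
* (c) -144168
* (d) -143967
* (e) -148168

First: -99253 + 11765 = -87488
Then: -87488 + -56680 = -144168
c) -144168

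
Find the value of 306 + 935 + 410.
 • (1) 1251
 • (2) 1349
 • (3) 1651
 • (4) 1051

First: 306 + 935 = 1241
Then: 1241 + 410 = 1651
3) 1651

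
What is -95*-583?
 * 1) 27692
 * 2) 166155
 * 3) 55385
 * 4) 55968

-95 * -583 = 55385
3) 55385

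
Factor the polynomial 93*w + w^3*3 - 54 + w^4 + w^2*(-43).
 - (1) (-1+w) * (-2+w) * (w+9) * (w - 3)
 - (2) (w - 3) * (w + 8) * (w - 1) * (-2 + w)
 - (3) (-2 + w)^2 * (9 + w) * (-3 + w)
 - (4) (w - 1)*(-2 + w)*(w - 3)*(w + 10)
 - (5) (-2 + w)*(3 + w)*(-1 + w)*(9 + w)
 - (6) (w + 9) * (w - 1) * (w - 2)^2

We need to factor 93*w + w^3*3 - 54 + w^4 + w^2*(-43).
The factored form is (-1+w) * (-2+w) * (w+9) * (w - 3).
1) (-1+w) * (-2+w) * (w+9) * (w - 3)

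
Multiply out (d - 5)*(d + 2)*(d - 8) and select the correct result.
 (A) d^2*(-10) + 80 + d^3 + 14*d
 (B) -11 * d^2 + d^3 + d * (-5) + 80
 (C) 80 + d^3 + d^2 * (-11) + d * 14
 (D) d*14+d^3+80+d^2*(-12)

Expanding (d - 5)*(d + 2)*(d - 8):
= 80 + d^3 + d^2 * (-11) + d * 14
C) 80 + d^3 + d^2 * (-11) + d * 14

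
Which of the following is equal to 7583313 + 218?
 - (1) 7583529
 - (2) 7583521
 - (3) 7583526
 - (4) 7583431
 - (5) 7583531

7583313 + 218 = 7583531
5) 7583531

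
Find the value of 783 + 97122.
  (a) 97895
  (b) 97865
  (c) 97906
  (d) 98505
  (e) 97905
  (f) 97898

783 + 97122 = 97905
e) 97905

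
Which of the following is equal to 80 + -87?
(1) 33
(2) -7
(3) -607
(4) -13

80 + -87 = -7
2) -7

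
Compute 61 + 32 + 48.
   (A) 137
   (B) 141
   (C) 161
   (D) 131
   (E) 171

First: 61 + 32 = 93
Then: 93 + 48 = 141
B) 141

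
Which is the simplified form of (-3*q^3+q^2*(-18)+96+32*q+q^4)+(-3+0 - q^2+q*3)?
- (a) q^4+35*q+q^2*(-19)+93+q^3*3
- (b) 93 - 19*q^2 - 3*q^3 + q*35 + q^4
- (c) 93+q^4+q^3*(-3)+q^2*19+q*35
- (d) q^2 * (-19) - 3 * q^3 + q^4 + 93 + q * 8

Adding the polynomials and combining like terms:
(-3*q^3 + q^2*(-18) + 96 + 32*q + q^4) + (-3 + 0 - q^2 + q*3)
= 93 - 19*q^2 - 3*q^3 + q*35 + q^4
b) 93 - 19*q^2 - 3*q^3 + q*35 + q^4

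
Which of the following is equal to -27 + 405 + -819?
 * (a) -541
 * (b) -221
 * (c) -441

First: -27 + 405 = 378
Then: 378 + -819 = -441
c) -441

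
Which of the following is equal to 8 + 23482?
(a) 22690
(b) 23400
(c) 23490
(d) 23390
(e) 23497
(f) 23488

8 + 23482 = 23490
c) 23490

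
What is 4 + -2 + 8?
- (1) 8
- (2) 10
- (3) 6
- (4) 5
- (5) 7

First: 4 + -2 = 2
Then: 2 + 8 = 10
2) 10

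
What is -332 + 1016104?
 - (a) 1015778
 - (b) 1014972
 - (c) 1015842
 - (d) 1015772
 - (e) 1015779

-332 + 1016104 = 1015772
d) 1015772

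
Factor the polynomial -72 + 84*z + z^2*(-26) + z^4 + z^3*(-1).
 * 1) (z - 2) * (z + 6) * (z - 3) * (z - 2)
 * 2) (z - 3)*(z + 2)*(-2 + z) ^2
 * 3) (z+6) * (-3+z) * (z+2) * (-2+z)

We need to factor -72 + 84*z + z^2*(-26) + z^4 + z^3*(-1).
The factored form is (z - 2) * (z + 6) * (z - 3) * (z - 2).
1) (z - 2) * (z + 6) * (z - 3) * (z - 2)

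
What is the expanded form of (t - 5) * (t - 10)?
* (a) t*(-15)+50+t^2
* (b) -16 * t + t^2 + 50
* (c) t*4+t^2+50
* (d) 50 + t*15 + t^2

Expanding (t - 5) * (t - 10):
= t*(-15)+50+t^2
a) t*(-15)+50+t^2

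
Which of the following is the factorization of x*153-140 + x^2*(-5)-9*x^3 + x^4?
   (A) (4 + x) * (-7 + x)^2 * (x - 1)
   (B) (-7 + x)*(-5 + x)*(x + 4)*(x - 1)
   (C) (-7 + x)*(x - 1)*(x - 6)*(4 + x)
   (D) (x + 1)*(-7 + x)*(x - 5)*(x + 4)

We need to factor x*153-140 + x^2*(-5)-9*x^3 + x^4.
The factored form is (-7 + x)*(-5 + x)*(x + 4)*(x - 1).
B) (-7 + x)*(-5 + x)*(x + 4)*(x - 1)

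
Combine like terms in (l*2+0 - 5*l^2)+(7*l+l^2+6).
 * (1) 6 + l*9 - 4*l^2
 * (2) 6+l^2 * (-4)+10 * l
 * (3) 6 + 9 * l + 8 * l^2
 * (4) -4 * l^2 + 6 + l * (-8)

Adding the polynomials and combining like terms:
(l*2 + 0 - 5*l^2) + (7*l + l^2 + 6)
= 6 + l*9 - 4*l^2
1) 6 + l*9 - 4*l^2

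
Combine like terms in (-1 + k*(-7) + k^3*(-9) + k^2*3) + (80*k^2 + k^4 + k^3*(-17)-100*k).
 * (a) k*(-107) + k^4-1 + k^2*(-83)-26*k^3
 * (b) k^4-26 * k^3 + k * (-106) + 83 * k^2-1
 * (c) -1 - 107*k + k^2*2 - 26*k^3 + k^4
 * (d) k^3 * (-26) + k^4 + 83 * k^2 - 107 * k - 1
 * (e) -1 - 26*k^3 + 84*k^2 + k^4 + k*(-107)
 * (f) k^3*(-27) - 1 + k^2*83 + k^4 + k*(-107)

Adding the polynomials and combining like terms:
(-1 + k*(-7) + k^3*(-9) + k^2*3) + (80*k^2 + k^4 + k^3*(-17) - 100*k)
= k^3 * (-26) + k^4 + 83 * k^2 - 107 * k - 1
d) k^3 * (-26) + k^4 + 83 * k^2 - 107 * k - 1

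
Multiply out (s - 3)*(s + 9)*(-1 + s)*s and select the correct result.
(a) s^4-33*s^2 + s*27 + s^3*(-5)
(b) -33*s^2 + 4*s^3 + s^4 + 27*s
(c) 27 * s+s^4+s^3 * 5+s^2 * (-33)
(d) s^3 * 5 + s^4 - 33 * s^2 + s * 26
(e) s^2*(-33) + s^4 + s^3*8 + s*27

Expanding (s - 3)*(s + 9)*(-1 + s)*s:
= 27 * s+s^4+s^3 * 5+s^2 * (-33)
c) 27 * s+s^4+s^3 * 5+s^2 * (-33)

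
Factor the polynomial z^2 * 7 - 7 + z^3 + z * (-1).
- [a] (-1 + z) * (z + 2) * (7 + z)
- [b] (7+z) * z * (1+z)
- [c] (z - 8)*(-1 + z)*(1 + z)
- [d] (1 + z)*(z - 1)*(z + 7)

We need to factor z^2 * 7 - 7 + z^3 + z * (-1).
The factored form is (1 + z)*(z - 1)*(z + 7).
d) (1 + z)*(z - 1)*(z + 7)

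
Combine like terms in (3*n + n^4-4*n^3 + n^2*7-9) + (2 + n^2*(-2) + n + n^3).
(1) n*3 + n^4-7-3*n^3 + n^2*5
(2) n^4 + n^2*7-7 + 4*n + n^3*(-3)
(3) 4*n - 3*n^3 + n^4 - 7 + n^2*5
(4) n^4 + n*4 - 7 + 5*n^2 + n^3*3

Adding the polynomials and combining like terms:
(3*n + n^4 - 4*n^3 + n^2*7 - 9) + (2 + n^2*(-2) + n + n^3)
= 4*n - 3*n^3 + n^4 - 7 + n^2*5
3) 4*n - 3*n^3 + n^4 - 7 + n^2*5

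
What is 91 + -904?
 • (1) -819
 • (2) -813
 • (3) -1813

91 + -904 = -813
2) -813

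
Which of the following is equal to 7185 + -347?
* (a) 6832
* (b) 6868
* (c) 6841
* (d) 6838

7185 + -347 = 6838
d) 6838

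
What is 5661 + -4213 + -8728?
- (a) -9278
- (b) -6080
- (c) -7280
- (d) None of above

First: 5661 + -4213 = 1448
Then: 1448 + -8728 = -7280
c) -7280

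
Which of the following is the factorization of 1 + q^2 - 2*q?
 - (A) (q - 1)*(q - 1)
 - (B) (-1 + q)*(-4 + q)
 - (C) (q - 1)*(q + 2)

We need to factor 1 + q^2 - 2*q.
The factored form is (q - 1)*(q - 1).
A) (q - 1)*(q - 1)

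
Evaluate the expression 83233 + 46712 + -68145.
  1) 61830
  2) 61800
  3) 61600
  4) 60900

First: 83233 + 46712 = 129945
Then: 129945 + -68145 = 61800
2) 61800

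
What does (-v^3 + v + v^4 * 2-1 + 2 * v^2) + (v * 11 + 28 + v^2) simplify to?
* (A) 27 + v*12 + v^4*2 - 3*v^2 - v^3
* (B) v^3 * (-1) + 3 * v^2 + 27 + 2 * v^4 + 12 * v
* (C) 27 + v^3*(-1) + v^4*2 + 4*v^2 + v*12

Adding the polynomials and combining like terms:
(-v^3 + v + v^4*2 - 1 + 2*v^2) + (v*11 + 28 + v^2)
= v^3 * (-1) + 3 * v^2 + 27 + 2 * v^4 + 12 * v
B) v^3 * (-1) + 3 * v^2 + 27 + 2 * v^4 + 12 * v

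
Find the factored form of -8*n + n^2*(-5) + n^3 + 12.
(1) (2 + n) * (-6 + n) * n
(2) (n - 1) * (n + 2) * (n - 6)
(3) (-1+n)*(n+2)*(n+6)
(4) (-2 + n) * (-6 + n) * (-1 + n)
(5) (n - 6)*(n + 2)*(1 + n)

We need to factor -8*n + n^2*(-5) + n^3 + 12.
The factored form is (n - 1) * (n + 2) * (n - 6).
2) (n - 1) * (n + 2) * (n - 6)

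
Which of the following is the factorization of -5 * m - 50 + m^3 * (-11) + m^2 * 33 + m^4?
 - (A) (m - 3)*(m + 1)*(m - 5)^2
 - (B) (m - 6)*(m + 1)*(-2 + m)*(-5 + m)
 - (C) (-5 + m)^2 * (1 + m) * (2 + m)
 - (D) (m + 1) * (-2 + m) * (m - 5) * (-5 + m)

We need to factor -5 * m - 50 + m^3 * (-11) + m^2 * 33 + m^4.
The factored form is (m + 1) * (-2 + m) * (m - 5) * (-5 + m).
D) (m + 1) * (-2 + m) * (m - 5) * (-5 + m)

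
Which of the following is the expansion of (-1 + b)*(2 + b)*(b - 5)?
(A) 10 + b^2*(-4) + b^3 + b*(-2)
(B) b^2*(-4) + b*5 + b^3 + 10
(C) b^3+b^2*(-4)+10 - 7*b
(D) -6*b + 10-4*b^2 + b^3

Expanding (-1 + b)*(2 + b)*(b - 5):
= b^3+b^2*(-4)+10 - 7*b
C) b^3+b^2*(-4)+10 - 7*b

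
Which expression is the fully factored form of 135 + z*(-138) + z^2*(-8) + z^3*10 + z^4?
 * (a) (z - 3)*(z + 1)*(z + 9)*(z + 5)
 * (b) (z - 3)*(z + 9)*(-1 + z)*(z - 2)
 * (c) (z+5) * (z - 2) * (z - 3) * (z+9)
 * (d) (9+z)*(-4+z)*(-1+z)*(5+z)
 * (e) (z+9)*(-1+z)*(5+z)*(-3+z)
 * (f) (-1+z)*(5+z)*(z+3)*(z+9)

We need to factor 135 + z*(-138) + z^2*(-8) + z^3*10 + z^4.
The factored form is (z+9)*(-1+z)*(5+z)*(-3+z).
e) (z+9)*(-1+z)*(5+z)*(-3+z)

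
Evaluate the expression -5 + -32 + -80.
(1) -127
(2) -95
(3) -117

First: -5 + -32 = -37
Then: -37 + -80 = -117
3) -117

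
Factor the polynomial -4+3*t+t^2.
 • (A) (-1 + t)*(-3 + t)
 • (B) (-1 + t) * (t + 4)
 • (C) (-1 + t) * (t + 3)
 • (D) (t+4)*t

We need to factor -4+3*t+t^2.
The factored form is (-1 + t) * (t + 4).
B) (-1 + t) * (t + 4)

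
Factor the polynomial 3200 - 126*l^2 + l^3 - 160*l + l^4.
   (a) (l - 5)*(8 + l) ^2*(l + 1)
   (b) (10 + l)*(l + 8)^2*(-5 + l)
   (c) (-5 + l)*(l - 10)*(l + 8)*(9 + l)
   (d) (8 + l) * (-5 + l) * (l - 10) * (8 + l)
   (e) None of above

We need to factor 3200 - 126*l^2 + l^3 - 160*l + l^4.
The factored form is (8 + l) * (-5 + l) * (l - 10) * (8 + l).
d) (8 + l) * (-5 + l) * (l - 10) * (8 + l)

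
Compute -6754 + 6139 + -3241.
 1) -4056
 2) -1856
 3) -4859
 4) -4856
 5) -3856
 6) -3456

First: -6754 + 6139 = -615
Then: -615 + -3241 = -3856
5) -3856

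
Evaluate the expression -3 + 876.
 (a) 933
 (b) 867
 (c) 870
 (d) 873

-3 + 876 = 873
d) 873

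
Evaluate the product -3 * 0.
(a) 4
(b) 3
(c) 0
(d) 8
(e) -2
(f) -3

-3 * 0 = 0
c) 0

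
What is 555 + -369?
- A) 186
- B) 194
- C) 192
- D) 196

555 + -369 = 186
A) 186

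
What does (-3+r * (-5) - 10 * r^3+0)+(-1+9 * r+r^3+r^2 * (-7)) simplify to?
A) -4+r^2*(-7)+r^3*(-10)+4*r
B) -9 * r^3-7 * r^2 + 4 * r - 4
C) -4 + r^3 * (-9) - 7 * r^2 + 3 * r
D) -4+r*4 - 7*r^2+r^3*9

Adding the polynomials and combining like terms:
(-3 + r*(-5) - 10*r^3 + 0) + (-1 + 9*r + r^3 + r^2*(-7))
= -9 * r^3-7 * r^2 + 4 * r - 4
B) -9 * r^3-7 * r^2 + 4 * r - 4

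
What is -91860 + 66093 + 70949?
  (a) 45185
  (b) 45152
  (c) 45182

First: -91860 + 66093 = -25767
Then: -25767 + 70949 = 45182
c) 45182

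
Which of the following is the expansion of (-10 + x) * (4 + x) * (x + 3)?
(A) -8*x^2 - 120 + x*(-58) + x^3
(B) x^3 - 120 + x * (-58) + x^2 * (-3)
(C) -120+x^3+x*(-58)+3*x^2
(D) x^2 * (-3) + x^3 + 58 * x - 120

Expanding (-10 + x) * (4 + x) * (x + 3):
= x^3 - 120 + x * (-58) + x^2 * (-3)
B) x^3 - 120 + x * (-58) + x^2 * (-3)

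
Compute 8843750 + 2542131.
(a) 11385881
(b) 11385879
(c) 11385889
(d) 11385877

8843750 + 2542131 = 11385881
a) 11385881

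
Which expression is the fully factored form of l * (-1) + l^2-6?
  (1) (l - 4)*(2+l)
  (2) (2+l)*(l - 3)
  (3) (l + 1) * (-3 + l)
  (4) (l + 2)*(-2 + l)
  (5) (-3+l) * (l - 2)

We need to factor l * (-1) + l^2-6.
The factored form is (2+l)*(l - 3).
2) (2+l)*(l - 3)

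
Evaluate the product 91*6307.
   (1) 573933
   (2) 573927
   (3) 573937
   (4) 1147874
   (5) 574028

91 * 6307 = 573937
3) 573937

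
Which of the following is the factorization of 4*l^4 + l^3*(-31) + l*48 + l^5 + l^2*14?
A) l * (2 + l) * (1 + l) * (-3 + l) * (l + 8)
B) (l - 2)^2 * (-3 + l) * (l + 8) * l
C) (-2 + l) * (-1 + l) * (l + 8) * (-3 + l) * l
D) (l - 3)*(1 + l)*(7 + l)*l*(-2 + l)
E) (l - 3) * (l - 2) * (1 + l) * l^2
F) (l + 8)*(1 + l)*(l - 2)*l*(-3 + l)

We need to factor 4*l^4 + l^3*(-31) + l*48 + l^5 + l^2*14.
The factored form is (l + 8)*(1 + l)*(l - 2)*l*(-3 + l).
F) (l + 8)*(1 + l)*(l - 2)*l*(-3 + l)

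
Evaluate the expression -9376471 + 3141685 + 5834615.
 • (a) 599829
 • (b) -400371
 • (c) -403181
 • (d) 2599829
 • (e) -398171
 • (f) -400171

First: -9376471 + 3141685 = -6234786
Then: -6234786 + 5834615 = -400171
f) -400171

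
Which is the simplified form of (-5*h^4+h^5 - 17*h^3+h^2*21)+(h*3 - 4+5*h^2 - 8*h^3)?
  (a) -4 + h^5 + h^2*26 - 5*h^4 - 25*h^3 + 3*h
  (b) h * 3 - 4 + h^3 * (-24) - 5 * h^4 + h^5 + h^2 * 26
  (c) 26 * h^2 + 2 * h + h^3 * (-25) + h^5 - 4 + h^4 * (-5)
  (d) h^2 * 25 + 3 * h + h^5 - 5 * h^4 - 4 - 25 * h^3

Adding the polynomials and combining like terms:
(-5*h^4 + h^5 - 17*h^3 + h^2*21) + (h*3 - 4 + 5*h^2 - 8*h^3)
= -4 + h^5 + h^2*26 - 5*h^4 - 25*h^3 + 3*h
a) -4 + h^5 + h^2*26 - 5*h^4 - 25*h^3 + 3*h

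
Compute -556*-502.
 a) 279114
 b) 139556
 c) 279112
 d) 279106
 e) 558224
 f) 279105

-556 * -502 = 279112
c) 279112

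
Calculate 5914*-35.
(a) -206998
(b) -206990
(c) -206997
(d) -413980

5914 * -35 = -206990
b) -206990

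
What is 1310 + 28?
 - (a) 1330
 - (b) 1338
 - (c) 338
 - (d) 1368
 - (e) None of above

1310 + 28 = 1338
b) 1338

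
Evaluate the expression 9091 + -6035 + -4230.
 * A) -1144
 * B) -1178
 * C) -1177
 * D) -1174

First: 9091 + -6035 = 3056
Then: 3056 + -4230 = -1174
D) -1174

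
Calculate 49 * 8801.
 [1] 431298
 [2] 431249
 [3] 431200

49 * 8801 = 431249
2) 431249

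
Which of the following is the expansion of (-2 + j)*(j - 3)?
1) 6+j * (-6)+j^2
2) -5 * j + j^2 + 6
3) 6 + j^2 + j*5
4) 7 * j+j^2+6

Expanding (-2 + j)*(j - 3):
= -5 * j + j^2 + 6
2) -5 * j + j^2 + 6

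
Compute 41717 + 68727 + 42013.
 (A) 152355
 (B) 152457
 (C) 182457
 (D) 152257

First: 41717 + 68727 = 110444
Then: 110444 + 42013 = 152457
B) 152457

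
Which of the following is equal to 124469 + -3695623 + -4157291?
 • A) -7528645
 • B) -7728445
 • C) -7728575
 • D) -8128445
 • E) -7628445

First: 124469 + -3695623 = -3571154
Then: -3571154 + -4157291 = -7728445
B) -7728445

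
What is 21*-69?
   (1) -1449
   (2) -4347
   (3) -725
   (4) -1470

21 * -69 = -1449
1) -1449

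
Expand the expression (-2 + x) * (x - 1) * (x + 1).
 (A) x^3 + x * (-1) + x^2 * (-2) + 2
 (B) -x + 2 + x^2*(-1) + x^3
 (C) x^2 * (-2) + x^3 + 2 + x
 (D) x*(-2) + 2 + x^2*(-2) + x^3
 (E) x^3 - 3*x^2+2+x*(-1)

Expanding (-2 + x) * (x - 1) * (x + 1):
= x^3 + x * (-1) + x^2 * (-2) + 2
A) x^3 + x * (-1) + x^2 * (-2) + 2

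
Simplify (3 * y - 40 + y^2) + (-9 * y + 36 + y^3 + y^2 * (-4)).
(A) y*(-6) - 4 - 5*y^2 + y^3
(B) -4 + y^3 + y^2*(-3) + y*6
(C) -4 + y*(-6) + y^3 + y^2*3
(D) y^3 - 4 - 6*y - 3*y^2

Adding the polynomials and combining like terms:
(3*y - 40 + y^2) + (-9*y + 36 + y^3 + y^2*(-4))
= y^3 - 4 - 6*y - 3*y^2
D) y^3 - 4 - 6*y - 3*y^2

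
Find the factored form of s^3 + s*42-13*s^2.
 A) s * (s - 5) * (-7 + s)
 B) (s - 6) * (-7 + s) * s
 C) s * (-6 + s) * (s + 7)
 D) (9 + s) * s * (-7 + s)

We need to factor s^3 + s*42-13*s^2.
The factored form is (s - 6) * (-7 + s) * s.
B) (s - 6) * (-7 + s) * s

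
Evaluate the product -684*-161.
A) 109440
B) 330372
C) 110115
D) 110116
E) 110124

-684 * -161 = 110124
E) 110124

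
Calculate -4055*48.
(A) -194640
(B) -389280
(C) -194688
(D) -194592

-4055 * 48 = -194640
A) -194640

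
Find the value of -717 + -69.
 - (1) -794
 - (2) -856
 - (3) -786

-717 + -69 = -786
3) -786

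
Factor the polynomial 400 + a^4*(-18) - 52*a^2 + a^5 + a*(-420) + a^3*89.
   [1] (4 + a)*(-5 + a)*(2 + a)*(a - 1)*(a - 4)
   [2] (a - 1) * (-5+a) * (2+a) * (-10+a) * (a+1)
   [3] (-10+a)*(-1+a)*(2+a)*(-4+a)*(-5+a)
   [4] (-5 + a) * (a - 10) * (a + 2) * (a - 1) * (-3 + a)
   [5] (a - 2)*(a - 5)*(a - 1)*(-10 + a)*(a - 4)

We need to factor 400 + a^4*(-18) - 52*a^2 + a^5 + a*(-420) + a^3*89.
The factored form is (-10+a)*(-1+a)*(2+a)*(-4+a)*(-5+a).
3) (-10+a)*(-1+a)*(2+a)*(-4+a)*(-5+a)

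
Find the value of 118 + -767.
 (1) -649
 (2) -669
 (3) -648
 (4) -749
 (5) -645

118 + -767 = -649
1) -649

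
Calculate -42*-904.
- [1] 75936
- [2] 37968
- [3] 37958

-42 * -904 = 37968
2) 37968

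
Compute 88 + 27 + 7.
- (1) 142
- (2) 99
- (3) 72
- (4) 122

First: 88 + 27 = 115
Then: 115 + 7 = 122
4) 122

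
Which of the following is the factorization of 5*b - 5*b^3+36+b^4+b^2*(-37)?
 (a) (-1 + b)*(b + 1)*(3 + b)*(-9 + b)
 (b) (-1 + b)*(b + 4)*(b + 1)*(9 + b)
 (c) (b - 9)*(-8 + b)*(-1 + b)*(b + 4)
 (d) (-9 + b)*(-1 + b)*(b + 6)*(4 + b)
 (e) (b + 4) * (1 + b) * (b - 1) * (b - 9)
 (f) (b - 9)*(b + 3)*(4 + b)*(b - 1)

We need to factor 5*b - 5*b^3+36+b^4+b^2*(-37).
The factored form is (b + 4) * (1 + b) * (b - 1) * (b - 9).
e) (b + 4) * (1 + b) * (b - 1) * (b - 9)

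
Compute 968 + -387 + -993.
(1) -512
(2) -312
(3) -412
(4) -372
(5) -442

First: 968 + -387 = 581
Then: 581 + -993 = -412
3) -412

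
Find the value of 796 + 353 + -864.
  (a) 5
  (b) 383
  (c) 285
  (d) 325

First: 796 + 353 = 1149
Then: 1149 + -864 = 285
c) 285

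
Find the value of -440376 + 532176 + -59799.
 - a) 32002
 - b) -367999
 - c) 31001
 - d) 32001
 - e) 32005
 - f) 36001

First: -440376 + 532176 = 91800
Then: 91800 + -59799 = 32001
d) 32001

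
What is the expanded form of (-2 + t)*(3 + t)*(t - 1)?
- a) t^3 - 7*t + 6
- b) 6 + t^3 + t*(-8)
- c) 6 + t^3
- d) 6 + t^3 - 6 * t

Expanding (-2 + t)*(3 + t)*(t - 1):
= t^3 - 7*t + 6
a) t^3 - 7*t + 6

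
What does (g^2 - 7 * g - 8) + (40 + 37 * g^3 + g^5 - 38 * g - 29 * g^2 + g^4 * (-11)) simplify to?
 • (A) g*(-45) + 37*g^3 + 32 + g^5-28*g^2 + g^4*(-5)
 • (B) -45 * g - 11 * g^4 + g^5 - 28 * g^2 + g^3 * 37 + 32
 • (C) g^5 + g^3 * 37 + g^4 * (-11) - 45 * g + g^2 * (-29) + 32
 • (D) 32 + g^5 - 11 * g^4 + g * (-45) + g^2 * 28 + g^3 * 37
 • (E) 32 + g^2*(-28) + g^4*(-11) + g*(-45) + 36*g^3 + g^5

Adding the polynomials and combining like terms:
(g^2 - 7*g - 8) + (40 + 37*g^3 + g^5 - 38*g - 29*g^2 + g^4*(-11))
= -45 * g - 11 * g^4 + g^5 - 28 * g^2 + g^3 * 37 + 32
B) -45 * g - 11 * g^4 + g^5 - 28 * g^2 + g^3 * 37 + 32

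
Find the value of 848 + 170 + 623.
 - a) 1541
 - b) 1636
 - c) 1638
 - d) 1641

First: 848 + 170 = 1018
Then: 1018 + 623 = 1641
d) 1641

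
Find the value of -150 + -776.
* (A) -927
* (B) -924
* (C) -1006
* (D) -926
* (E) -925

-150 + -776 = -926
D) -926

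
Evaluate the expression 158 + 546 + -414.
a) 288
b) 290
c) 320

First: 158 + 546 = 704
Then: 704 + -414 = 290
b) 290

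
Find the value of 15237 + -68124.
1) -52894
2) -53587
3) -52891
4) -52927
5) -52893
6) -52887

15237 + -68124 = -52887
6) -52887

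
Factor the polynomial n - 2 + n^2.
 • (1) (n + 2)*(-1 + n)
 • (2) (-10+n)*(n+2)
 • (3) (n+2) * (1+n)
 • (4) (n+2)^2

We need to factor n - 2 + n^2.
The factored form is (n + 2)*(-1 + n).
1) (n + 2)*(-1 + n)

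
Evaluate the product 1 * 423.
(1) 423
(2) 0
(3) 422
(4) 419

1 * 423 = 423
1) 423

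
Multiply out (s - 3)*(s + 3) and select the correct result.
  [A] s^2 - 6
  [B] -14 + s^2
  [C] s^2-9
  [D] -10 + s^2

Expanding (s - 3)*(s + 3):
= s^2-9
C) s^2-9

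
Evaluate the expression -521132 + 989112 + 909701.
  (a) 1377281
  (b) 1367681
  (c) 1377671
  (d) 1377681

First: -521132 + 989112 = 467980
Then: 467980 + 909701 = 1377681
d) 1377681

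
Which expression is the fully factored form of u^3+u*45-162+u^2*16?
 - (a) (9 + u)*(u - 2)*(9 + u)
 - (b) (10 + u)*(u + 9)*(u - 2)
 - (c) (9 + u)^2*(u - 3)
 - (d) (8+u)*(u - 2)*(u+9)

We need to factor u^3+u*45-162+u^2*16.
The factored form is (9 + u)*(u - 2)*(9 + u).
a) (9 + u)*(u - 2)*(9 + u)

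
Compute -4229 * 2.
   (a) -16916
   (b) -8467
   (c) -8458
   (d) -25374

-4229 * 2 = -8458
c) -8458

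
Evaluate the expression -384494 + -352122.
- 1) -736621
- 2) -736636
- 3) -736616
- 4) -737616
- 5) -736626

-384494 + -352122 = -736616
3) -736616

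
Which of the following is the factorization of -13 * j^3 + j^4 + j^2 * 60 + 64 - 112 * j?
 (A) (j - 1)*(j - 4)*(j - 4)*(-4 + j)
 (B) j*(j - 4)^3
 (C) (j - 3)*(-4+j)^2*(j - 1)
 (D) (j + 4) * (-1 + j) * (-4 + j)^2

We need to factor -13 * j^3 + j^4 + j^2 * 60 + 64 - 112 * j.
The factored form is (j - 1)*(j - 4)*(j - 4)*(-4 + j).
A) (j - 1)*(j - 4)*(j - 4)*(-4 + j)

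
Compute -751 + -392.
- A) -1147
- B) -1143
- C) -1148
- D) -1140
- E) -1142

-751 + -392 = -1143
B) -1143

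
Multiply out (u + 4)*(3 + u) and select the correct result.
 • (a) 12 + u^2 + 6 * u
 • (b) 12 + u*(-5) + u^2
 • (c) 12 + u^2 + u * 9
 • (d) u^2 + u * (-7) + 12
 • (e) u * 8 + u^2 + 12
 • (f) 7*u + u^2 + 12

Expanding (u + 4)*(3 + u):
= 7*u + u^2 + 12
f) 7*u + u^2 + 12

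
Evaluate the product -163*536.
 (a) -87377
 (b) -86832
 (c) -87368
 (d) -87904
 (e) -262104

-163 * 536 = -87368
c) -87368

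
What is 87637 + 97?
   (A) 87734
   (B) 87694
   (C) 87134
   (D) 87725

87637 + 97 = 87734
A) 87734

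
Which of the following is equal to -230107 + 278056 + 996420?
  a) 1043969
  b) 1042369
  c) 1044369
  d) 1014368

First: -230107 + 278056 = 47949
Then: 47949 + 996420 = 1044369
c) 1044369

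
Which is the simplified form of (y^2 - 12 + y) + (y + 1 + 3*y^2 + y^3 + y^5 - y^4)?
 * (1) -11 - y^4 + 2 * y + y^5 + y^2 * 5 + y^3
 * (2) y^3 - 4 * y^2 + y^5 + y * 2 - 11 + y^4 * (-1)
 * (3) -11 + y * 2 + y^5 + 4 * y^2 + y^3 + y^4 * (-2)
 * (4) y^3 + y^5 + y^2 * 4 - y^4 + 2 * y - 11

Adding the polynomials and combining like terms:
(y^2 - 12 + y) + (y + 1 + 3*y^2 + y^3 + y^5 - y^4)
= y^3 + y^5 + y^2 * 4 - y^4 + 2 * y - 11
4) y^3 + y^5 + y^2 * 4 - y^4 + 2 * y - 11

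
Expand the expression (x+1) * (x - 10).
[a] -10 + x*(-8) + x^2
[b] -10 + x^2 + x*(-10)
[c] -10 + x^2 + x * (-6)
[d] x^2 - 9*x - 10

Expanding (x+1) * (x - 10):
= x^2 - 9*x - 10
d) x^2 - 9*x - 10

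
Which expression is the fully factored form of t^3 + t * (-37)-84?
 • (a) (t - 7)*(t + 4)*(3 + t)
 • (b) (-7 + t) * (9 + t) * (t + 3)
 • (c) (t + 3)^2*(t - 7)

We need to factor t^3 + t * (-37)-84.
The factored form is (t - 7)*(t + 4)*(3 + t).
a) (t - 7)*(t + 4)*(3 + t)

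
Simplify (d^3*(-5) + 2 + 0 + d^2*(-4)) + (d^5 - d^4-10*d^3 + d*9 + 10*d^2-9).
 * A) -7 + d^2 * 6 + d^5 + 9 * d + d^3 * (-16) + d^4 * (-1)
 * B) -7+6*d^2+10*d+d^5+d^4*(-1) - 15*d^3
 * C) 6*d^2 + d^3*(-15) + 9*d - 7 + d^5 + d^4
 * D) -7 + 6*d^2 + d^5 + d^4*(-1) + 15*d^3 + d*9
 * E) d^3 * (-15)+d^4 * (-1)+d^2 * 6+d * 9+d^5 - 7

Adding the polynomials and combining like terms:
(d^3*(-5) + 2 + 0 + d^2*(-4)) + (d^5 - d^4 - 10*d^3 + d*9 + 10*d^2 - 9)
= d^3 * (-15)+d^4 * (-1)+d^2 * 6+d * 9+d^5 - 7
E) d^3 * (-15)+d^4 * (-1)+d^2 * 6+d * 9+d^5 - 7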